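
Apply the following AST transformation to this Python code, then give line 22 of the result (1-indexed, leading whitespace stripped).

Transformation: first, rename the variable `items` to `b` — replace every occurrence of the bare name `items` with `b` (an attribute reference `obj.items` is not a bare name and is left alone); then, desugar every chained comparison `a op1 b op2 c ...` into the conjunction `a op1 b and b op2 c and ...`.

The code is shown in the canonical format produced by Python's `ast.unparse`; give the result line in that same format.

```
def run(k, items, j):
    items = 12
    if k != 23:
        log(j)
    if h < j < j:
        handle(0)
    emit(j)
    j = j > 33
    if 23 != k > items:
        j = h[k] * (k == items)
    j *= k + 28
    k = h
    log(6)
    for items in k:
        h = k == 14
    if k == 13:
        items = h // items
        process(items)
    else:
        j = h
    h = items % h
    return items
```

return b

Transformed code:
def run(k, b, j):
    b = 12
    if k != 23:
        log(j)
    if h < j and j < j:
        handle(0)
    emit(j)
    j = j > 33
    if 23 != k and k > b:
        j = h[k] * (k == b)
    j *= k + 28
    k = h
    log(6)
    for b in k:
        h = k == 14
    if k == 13:
        b = h // b
        process(b)
    else:
        j = h
    h = b % h
    return b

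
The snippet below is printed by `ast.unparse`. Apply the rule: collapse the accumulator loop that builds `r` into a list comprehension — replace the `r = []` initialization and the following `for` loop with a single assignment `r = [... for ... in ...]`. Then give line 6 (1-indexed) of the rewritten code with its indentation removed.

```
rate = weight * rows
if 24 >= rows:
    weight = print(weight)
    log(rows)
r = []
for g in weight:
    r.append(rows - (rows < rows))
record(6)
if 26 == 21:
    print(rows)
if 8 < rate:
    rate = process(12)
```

record(6)

Transformed code:
rate = weight * rows
if 24 >= rows:
    weight = print(weight)
    log(rows)
r = [rows - (rows < rows) for g in weight]
record(6)
if 26 == 21:
    print(rows)
if 8 < rate:
    rate = process(12)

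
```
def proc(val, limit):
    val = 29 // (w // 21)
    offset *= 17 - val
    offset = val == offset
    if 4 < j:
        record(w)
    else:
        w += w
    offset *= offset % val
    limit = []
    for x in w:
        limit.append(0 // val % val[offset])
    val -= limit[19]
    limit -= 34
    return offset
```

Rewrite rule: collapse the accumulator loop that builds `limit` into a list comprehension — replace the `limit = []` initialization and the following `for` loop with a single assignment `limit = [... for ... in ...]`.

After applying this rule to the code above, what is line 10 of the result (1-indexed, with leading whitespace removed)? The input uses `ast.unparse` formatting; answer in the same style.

Transformed code:
def proc(val, limit):
    val = 29 // (w // 21)
    offset *= 17 - val
    offset = val == offset
    if 4 < j:
        record(w)
    else:
        w += w
    offset *= offset % val
    limit = [0 // val % val[offset] for x in w]
    val -= limit[19]
    limit -= 34
    return offset

limit = [0 // val % val[offset] for x in w]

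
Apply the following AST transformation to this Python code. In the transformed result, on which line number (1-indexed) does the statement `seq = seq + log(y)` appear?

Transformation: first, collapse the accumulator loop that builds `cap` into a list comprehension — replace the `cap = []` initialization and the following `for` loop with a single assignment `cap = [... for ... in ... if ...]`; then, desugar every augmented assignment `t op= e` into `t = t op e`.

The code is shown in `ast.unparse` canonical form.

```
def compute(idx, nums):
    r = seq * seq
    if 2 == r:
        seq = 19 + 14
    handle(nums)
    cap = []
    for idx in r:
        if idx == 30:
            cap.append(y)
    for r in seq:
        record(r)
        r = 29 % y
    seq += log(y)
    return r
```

Transformed code:
def compute(idx, nums):
    r = seq * seq
    if 2 == r:
        seq = 19 + 14
    handle(nums)
    cap = [y for idx in r if idx == 30]
    for r in seq:
        record(r)
        r = 29 % y
    seq = seq + log(y)
    return r

10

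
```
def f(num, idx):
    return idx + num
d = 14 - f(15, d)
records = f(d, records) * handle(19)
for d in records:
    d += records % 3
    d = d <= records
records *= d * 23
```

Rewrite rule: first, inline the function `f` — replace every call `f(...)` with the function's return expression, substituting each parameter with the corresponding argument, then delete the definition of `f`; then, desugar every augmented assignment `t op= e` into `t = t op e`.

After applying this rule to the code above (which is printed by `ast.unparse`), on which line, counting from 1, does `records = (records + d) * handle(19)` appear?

2

Transformed code:
d = 14 - (d + 15)
records = (records + d) * handle(19)
for d in records:
    d = d + records % 3
    d = d <= records
records = records * (d * 23)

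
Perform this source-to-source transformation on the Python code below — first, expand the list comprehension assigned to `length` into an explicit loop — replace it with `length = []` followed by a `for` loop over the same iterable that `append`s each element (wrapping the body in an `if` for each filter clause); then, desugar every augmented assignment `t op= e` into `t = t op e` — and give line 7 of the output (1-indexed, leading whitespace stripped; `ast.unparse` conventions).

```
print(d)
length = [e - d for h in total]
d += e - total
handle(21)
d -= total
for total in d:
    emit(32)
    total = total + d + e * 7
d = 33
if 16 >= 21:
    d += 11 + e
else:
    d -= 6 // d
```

d = d - total

Transformed code:
print(d)
length = []
for h in total:
    length.append(e - d)
d = d + (e - total)
handle(21)
d = d - total
for total in d:
    emit(32)
    total = total + d + e * 7
d = 33
if 16 >= 21:
    d = d + (11 + e)
else:
    d = d - 6 // d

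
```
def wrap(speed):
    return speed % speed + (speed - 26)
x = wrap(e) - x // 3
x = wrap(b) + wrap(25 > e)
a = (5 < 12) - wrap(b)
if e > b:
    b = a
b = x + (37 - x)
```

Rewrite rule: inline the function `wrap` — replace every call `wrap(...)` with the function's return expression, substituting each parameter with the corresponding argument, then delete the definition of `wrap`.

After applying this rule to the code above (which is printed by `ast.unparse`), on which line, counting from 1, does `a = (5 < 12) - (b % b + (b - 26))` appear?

3

Transformed code:
x = e % e + (e - 26) - x // 3
x = b % b + (b - 26) + ((25 > e) % (25 > e) + ((25 > e) - 26))
a = (5 < 12) - (b % b + (b - 26))
if e > b:
    b = a
b = x + (37 - x)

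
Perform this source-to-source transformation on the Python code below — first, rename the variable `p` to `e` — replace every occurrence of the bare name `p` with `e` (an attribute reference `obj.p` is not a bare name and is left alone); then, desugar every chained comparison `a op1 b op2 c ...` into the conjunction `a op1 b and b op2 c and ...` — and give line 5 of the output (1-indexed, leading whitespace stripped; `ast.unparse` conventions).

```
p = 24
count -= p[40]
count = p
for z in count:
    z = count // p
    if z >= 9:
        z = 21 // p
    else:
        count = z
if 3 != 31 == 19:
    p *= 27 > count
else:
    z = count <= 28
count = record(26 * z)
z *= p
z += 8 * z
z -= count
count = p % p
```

z = count // e

Transformed code:
e = 24
count -= e[40]
count = e
for z in count:
    z = count // e
    if z >= 9:
        z = 21 // e
    else:
        count = z
if 3 != 31 and 31 == 19:
    e *= 27 > count
else:
    z = count <= 28
count = record(26 * z)
z *= e
z += 8 * z
z -= count
count = e % e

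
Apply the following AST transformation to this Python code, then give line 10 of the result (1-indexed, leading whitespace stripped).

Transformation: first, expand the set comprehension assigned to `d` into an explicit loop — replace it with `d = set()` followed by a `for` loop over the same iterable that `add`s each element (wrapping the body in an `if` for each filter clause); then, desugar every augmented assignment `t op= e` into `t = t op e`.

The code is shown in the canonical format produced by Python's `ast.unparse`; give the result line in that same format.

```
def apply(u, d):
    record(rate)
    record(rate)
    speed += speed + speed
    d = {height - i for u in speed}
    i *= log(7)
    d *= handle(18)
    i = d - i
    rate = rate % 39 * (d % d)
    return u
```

Transformed code:
def apply(u, d):
    record(rate)
    record(rate)
    speed = speed + (speed + speed)
    d = set()
    for u in speed:
        d.add(height - i)
    i = i * log(7)
    d = d * handle(18)
    i = d - i
    rate = rate % 39 * (d % d)
    return u

i = d - i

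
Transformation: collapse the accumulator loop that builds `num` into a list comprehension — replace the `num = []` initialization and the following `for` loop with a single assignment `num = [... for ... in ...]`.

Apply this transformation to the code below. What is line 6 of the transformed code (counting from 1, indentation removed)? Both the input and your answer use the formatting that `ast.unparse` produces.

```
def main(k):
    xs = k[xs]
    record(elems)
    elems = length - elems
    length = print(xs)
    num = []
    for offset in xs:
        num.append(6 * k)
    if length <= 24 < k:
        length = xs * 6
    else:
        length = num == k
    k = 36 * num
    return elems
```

Transformed code:
def main(k):
    xs = k[xs]
    record(elems)
    elems = length - elems
    length = print(xs)
    num = [6 * k for offset in xs]
    if length <= 24 < k:
        length = xs * 6
    else:
        length = num == k
    k = 36 * num
    return elems

num = [6 * k for offset in xs]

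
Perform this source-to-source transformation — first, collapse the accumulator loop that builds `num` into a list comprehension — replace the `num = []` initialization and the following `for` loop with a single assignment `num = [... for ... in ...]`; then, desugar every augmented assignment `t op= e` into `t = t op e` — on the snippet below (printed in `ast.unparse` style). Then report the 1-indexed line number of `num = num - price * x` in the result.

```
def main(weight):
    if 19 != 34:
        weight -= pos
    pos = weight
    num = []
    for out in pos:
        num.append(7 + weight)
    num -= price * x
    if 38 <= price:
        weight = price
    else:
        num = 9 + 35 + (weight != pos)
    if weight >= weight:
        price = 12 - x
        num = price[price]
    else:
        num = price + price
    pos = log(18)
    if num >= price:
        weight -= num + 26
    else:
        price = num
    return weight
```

6

Transformed code:
def main(weight):
    if 19 != 34:
        weight = weight - pos
    pos = weight
    num = [7 + weight for out in pos]
    num = num - price * x
    if 38 <= price:
        weight = price
    else:
        num = 9 + 35 + (weight != pos)
    if weight >= weight:
        price = 12 - x
        num = price[price]
    else:
        num = price + price
    pos = log(18)
    if num >= price:
        weight = weight - (num + 26)
    else:
        price = num
    return weight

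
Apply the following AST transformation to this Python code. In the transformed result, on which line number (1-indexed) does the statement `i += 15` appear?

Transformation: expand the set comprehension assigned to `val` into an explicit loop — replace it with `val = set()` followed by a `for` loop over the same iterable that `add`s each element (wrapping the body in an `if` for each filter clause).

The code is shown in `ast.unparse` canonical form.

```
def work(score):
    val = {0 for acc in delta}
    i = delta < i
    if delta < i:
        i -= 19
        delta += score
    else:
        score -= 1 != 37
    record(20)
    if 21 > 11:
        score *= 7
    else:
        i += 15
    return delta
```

15

Transformed code:
def work(score):
    val = set()
    for acc in delta:
        val.add(0)
    i = delta < i
    if delta < i:
        i -= 19
        delta += score
    else:
        score -= 1 != 37
    record(20)
    if 21 > 11:
        score *= 7
    else:
        i += 15
    return delta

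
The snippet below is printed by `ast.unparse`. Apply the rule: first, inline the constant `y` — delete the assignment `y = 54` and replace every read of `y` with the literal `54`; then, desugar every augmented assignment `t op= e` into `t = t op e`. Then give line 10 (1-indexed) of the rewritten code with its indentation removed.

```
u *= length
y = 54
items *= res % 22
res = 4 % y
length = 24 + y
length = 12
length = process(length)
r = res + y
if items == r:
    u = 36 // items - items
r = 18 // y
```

r = 18 // 54

Transformed code:
u = u * length
items = items * (res % 22)
res = 4 % 54
length = 24 + 54
length = 12
length = process(length)
r = res + 54
if items == r:
    u = 36 // items - items
r = 18 // 54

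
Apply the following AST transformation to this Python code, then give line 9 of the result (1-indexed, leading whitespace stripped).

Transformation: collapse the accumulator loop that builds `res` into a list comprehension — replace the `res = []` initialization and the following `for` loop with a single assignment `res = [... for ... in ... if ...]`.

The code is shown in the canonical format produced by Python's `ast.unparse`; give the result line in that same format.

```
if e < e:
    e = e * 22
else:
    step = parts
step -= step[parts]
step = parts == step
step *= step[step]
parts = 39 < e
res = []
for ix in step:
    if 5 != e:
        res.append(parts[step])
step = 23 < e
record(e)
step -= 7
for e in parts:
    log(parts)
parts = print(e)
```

res = [parts[step] for ix in step if 5 != e]

Transformed code:
if e < e:
    e = e * 22
else:
    step = parts
step -= step[parts]
step = parts == step
step *= step[step]
parts = 39 < e
res = [parts[step] for ix in step if 5 != e]
step = 23 < e
record(e)
step -= 7
for e in parts:
    log(parts)
parts = print(e)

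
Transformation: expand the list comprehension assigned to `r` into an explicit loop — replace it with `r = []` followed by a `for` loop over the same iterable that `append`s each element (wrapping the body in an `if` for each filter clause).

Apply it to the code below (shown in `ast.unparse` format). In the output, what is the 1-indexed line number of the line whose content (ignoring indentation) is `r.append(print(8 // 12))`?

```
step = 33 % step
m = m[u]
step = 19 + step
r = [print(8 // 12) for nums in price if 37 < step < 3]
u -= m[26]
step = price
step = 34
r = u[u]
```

7

Transformed code:
step = 33 % step
m = m[u]
step = 19 + step
r = []
for nums in price:
    if 37 < step < 3:
        r.append(print(8 // 12))
u -= m[26]
step = price
step = 34
r = u[u]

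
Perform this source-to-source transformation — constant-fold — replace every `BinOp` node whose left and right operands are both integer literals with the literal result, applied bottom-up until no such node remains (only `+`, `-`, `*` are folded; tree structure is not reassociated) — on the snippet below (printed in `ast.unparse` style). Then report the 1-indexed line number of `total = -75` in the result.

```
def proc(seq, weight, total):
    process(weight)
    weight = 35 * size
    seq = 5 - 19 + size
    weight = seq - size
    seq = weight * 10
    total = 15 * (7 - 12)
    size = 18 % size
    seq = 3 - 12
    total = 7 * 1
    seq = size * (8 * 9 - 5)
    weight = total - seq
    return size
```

7

Transformed code:
def proc(seq, weight, total):
    process(weight)
    weight = 35 * size
    seq = -14 + size
    weight = seq - size
    seq = weight * 10
    total = -75
    size = 18 % size
    seq = -9
    total = 7
    seq = size * 67
    weight = total - seq
    return size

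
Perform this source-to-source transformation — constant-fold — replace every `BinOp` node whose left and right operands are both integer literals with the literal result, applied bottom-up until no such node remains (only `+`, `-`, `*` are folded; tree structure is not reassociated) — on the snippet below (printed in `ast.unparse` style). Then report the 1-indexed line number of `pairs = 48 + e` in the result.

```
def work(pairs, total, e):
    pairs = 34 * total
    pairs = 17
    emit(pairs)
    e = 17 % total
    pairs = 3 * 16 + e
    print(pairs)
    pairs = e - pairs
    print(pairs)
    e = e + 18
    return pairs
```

6

Transformed code:
def work(pairs, total, e):
    pairs = 34 * total
    pairs = 17
    emit(pairs)
    e = 17 % total
    pairs = 48 + e
    print(pairs)
    pairs = e - pairs
    print(pairs)
    e = e + 18
    return pairs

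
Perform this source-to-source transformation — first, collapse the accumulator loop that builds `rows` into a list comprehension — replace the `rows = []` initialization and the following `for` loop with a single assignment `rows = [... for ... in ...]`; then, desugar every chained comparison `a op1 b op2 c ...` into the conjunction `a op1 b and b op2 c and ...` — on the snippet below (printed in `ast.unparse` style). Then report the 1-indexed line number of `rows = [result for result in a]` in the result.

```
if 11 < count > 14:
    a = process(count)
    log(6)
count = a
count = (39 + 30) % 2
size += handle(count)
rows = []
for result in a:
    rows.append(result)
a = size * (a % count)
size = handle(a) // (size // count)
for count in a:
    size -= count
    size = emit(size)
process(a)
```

Transformed code:
if 11 < count and count > 14:
    a = process(count)
    log(6)
count = a
count = (39 + 30) % 2
size += handle(count)
rows = [result for result in a]
a = size * (a % count)
size = handle(a) // (size // count)
for count in a:
    size -= count
    size = emit(size)
process(a)

7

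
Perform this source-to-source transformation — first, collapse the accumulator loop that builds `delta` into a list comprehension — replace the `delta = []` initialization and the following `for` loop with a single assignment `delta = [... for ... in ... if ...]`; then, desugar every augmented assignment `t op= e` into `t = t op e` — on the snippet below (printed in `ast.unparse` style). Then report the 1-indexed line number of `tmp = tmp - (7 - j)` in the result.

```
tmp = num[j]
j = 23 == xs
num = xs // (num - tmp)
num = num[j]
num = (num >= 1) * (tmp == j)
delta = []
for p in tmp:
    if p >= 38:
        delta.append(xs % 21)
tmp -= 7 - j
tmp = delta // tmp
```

Transformed code:
tmp = num[j]
j = 23 == xs
num = xs // (num - tmp)
num = num[j]
num = (num >= 1) * (tmp == j)
delta = [xs % 21 for p in tmp if p >= 38]
tmp = tmp - (7 - j)
tmp = delta // tmp

7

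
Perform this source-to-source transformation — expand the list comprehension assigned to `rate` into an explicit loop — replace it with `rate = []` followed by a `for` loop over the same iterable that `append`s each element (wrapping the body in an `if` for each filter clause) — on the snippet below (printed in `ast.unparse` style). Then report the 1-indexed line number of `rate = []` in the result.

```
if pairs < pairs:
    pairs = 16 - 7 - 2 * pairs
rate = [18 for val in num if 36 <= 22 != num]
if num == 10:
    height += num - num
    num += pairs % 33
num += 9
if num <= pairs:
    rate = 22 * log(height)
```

3

Transformed code:
if pairs < pairs:
    pairs = 16 - 7 - 2 * pairs
rate = []
for val in num:
    if 36 <= 22 != num:
        rate.append(18)
if num == 10:
    height += num - num
    num += pairs % 33
num += 9
if num <= pairs:
    rate = 22 * log(height)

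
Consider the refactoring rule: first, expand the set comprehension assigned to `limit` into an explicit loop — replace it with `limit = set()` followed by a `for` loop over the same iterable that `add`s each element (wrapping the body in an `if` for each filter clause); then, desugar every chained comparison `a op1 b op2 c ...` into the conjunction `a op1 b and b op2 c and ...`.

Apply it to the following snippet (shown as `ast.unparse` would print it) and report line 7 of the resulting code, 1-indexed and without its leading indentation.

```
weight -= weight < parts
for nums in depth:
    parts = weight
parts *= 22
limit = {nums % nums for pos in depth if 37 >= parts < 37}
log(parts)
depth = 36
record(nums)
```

if 37 >= parts and parts < 37:

Transformed code:
weight -= weight < parts
for nums in depth:
    parts = weight
parts *= 22
limit = set()
for pos in depth:
    if 37 >= parts and parts < 37:
        limit.add(nums % nums)
log(parts)
depth = 36
record(nums)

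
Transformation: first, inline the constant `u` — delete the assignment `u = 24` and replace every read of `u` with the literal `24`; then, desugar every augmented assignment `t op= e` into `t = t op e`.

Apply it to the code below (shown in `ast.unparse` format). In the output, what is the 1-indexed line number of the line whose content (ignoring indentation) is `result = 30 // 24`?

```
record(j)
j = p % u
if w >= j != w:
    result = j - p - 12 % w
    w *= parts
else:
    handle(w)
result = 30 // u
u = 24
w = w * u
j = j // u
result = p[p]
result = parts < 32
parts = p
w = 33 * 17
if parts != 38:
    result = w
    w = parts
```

Transformed code:
record(j)
j = p % 24
if w >= j != w:
    result = j - p - 12 % w
    w = w * parts
else:
    handle(w)
result = 30 // 24
w = w * 24
j = j // 24
result = p[p]
result = parts < 32
parts = p
w = 33 * 17
if parts != 38:
    result = w
    w = parts

8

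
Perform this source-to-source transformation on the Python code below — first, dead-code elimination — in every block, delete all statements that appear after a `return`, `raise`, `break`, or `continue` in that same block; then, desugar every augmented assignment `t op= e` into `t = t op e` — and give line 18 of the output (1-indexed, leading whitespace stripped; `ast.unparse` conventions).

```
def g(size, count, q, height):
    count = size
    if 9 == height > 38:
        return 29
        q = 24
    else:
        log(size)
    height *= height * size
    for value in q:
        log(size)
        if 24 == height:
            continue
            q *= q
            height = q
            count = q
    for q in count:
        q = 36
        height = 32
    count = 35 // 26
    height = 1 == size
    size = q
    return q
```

return q

Transformed code:
def g(size, count, q, height):
    count = size
    if 9 == height > 38:
        return 29
    else:
        log(size)
    height = height * (height * size)
    for value in q:
        log(size)
        if 24 == height:
            continue
    for q in count:
        q = 36
        height = 32
    count = 35 // 26
    height = 1 == size
    size = q
    return q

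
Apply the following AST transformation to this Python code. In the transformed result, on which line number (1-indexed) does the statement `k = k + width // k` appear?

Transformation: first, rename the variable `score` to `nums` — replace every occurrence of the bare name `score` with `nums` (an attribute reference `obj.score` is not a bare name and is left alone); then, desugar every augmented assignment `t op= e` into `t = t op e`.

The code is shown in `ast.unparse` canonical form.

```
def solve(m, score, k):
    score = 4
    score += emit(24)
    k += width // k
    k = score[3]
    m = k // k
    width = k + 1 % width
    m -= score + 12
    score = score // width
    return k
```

4

Transformed code:
def solve(m, nums, k):
    nums = 4
    nums = nums + emit(24)
    k = k + width // k
    k = nums[3]
    m = k // k
    width = k + 1 % width
    m = m - (nums + 12)
    nums = nums // width
    return k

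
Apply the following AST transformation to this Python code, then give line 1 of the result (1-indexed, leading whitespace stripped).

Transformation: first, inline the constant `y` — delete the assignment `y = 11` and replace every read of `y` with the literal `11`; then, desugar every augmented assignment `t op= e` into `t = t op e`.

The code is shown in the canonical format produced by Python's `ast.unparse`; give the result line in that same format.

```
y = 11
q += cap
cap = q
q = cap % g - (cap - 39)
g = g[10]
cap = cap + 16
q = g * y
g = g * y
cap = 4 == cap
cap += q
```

Transformed code:
q = q + cap
cap = q
q = cap % g - (cap - 39)
g = g[10]
cap = cap + 16
q = g * 11
g = g * 11
cap = 4 == cap
cap = cap + q

q = q + cap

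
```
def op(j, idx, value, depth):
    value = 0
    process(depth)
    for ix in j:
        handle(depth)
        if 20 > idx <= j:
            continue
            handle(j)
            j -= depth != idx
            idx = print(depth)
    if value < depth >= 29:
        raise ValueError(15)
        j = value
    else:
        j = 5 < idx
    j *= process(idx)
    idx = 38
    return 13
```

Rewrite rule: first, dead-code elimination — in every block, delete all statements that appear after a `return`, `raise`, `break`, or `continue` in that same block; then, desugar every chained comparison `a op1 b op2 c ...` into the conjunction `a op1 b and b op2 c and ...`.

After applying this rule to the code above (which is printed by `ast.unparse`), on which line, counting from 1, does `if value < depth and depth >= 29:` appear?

8

Transformed code:
def op(j, idx, value, depth):
    value = 0
    process(depth)
    for ix in j:
        handle(depth)
        if 20 > idx and idx <= j:
            continue
    if value < depth and depth >= 29:
        raise ValueError(15)
    else:
        j = 5 < idx
    j *= process(idx)
    idx = 38
    return 13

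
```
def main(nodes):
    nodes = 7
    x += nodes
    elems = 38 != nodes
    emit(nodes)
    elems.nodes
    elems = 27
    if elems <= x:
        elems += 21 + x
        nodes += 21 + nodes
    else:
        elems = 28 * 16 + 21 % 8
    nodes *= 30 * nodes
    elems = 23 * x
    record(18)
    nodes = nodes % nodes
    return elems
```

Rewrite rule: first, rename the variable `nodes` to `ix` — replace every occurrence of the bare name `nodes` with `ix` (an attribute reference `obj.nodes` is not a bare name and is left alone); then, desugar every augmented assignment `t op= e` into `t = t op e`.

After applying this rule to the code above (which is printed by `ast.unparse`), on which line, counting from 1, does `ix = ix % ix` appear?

Transformed code:
def main(ix):
    ix = 7
    x = x + ix
    elems = 38 != ix
    emit(ix)
    elems.nodes
    elems = 27
    if elems <= x:
        elems = elems + (21 + x)
        ix = ix + (21 + ix)
    else:
        elems = 28 * 16 + 21 % 8
    ix = ix * (30 * ix)
    elems = 23 * x
    record(18)
    ix = ix % ix
    return elems

16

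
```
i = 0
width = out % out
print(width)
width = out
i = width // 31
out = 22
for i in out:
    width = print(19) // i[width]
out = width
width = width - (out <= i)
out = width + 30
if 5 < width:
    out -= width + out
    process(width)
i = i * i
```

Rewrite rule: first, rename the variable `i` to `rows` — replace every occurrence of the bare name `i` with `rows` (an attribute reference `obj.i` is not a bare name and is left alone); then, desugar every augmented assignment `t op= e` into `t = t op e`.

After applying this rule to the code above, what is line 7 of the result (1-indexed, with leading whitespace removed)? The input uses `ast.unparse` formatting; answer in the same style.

Transformed code:
rows = 0
width = out % out
print(width)
width = out
rows = width // 31
out = 22
for rows in out:
    width = print(19) // rows[width]
out = width
width = width - (out <= rows)
out = width + 30
if 5 < width:
    out = out - (width + out)
    process(width)
rows = rows * rows

for rows in out:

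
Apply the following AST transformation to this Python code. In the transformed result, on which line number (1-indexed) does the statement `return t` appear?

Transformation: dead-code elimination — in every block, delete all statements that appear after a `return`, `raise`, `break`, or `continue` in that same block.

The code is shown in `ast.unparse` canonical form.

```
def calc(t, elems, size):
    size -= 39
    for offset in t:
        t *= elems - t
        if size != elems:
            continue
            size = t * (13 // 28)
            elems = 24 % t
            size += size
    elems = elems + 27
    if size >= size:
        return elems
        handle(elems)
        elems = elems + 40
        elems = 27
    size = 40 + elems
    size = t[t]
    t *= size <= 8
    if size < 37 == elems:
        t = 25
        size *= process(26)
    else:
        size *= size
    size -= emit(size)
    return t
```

Transformed code:
def calc(t, elems, size):
    size -= 39
    for offset in t:
        t *= elems - t
        if size != elems:
            continue
    elems = elems + 27
    if size >= size:
        return elems
    size = 40 + elems
    size = t[t]
    t *= size <= 8
    if size < 37 == elems:
        t = 25
        size *= process(26)
    else:
        size *= size
    size -= emit(size)
    return t

19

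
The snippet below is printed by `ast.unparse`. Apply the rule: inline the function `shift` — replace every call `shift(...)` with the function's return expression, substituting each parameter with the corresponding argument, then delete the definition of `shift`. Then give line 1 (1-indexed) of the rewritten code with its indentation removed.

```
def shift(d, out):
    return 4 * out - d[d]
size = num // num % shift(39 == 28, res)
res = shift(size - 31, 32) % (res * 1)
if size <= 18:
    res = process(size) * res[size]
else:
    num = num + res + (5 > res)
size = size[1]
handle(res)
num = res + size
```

size = num // num % (4 * res - (39 == 28)[39 == 28])

Transformed code:
size = num // num % (4 * res - (39 == 28)[39 == 28])
res = (4 * 32 - (size - 31)[size - 31]) % (res * 1)
if size <= 18:
    res = process(size) * res[size]
else:
    num = num + res + (5 > res)
size = size[1]
handle(res)
num = res + size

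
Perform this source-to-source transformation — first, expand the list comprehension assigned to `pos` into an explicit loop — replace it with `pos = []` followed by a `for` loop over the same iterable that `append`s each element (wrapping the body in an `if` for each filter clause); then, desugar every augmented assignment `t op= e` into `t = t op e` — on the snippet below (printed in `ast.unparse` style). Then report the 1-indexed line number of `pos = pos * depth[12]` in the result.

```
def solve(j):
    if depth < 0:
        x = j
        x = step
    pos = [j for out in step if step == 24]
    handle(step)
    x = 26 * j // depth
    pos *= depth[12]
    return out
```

11

Transformed code:
def solve(j):
    if depth < 0:
        x = j
        x = step
    pos = []
    for out in step:
        if step == 24:
            pos.append(j)
    handle(step)
    x = 26 * j // depth
    pos = pos * depth[12]
    return out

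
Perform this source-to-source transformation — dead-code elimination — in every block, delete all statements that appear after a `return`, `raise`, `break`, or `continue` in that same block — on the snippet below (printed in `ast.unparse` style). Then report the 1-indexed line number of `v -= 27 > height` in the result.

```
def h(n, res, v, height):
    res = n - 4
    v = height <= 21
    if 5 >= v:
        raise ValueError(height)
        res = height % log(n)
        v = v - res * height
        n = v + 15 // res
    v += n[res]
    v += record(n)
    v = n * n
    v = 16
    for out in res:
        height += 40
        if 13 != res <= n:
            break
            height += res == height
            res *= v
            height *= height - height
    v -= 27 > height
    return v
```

14

Transformed code:
def h(n, res, v, height):
    res = n - 4
    v = height <= 21
    if 5 >= v:
        raise ValueError(height)
    v += n[res]
    v += record(n)
    v = n * n
    v = 16
    for out in res:
        height += 40
        if 13 != res <= n:
            break
    v -= 27 > height
    return v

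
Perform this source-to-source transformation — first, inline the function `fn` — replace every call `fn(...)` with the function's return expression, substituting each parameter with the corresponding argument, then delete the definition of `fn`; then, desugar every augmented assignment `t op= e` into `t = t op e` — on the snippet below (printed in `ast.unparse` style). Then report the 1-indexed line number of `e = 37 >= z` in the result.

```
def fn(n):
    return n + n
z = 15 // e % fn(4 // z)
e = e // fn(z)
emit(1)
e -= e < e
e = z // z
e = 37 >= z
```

6

Transformed code:
z = 15 // e % (4 // z + 4 // z)
e = e // (z + z)
emit(1)
e = e - (e < e)
e = z // z
e = 37 >= z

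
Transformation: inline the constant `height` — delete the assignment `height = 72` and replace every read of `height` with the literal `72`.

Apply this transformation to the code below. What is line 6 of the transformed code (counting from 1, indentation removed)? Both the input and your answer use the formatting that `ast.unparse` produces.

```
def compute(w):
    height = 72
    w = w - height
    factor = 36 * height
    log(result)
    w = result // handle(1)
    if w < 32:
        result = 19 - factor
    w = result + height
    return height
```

if w < 32:

Transformed code:
def compute(w):
    w = w - 72
    factor = 36 * 72
    log(result)
    w = result // handle(1)
    if w < 32:
        result = 19 - factor
    w = result + 72
    return 72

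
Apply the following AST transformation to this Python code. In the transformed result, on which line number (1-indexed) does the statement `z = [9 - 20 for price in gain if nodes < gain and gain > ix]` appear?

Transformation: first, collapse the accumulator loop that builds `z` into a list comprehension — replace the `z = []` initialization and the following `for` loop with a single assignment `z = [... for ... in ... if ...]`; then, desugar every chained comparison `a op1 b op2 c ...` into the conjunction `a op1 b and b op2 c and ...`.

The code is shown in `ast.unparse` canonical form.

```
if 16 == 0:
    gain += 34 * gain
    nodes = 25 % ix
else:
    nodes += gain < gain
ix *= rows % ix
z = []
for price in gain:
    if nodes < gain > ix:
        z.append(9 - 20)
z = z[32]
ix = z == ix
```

Transformed code:
if 16 == 0:
    gain += 34 * gain
    nodes = 25 % ix
else:
    nodes += gain < gain
ix *= rows % ix
z = [9 - 20 for price in gain if nodes < gain and gain > ix]
z = z[32]
ix = z == ix

7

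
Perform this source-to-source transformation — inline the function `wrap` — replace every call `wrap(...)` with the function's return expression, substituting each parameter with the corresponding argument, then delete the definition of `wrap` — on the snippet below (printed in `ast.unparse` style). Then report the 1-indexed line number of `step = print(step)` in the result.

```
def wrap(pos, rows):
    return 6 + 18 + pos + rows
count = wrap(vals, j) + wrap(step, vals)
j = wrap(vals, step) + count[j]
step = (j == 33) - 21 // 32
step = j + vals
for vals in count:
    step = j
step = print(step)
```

7

Transformed code:
count = 6 + 18 + vals + j + (6 + 18 + step + vals)
j = 6 + 18 + vals + step + count[j]
step = (j == 33) - 21 // 32
step = j + vals
for vals in count:
    step = j
step = print(step)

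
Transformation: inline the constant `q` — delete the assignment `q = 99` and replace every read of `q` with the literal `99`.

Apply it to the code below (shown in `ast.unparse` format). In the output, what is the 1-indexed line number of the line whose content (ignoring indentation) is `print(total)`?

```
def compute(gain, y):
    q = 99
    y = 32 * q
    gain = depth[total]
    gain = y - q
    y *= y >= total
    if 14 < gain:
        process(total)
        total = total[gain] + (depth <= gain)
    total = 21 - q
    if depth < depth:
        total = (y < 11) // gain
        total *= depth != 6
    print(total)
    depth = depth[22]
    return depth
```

Transformed code:
def compute(gain, y):
    y = 32 * 99
    gain = depth[total]
    gain = y - 99
    y *= y >= total
    if 14 < gain:
        process(total)
        total = total[gain] + (depth <= gain)
    total = 21 - 99
    if depth < depth:
        total = (y < 11) // gain
        total *= depth != 6
    print(total)
    depth = depth[22]
    return depth

13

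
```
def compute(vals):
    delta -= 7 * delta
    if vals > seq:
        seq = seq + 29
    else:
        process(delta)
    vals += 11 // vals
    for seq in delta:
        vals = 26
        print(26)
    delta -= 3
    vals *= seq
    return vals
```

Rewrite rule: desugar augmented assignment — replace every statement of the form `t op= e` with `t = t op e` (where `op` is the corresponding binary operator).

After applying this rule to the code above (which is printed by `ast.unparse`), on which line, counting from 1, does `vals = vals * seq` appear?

12

Transformed code:
def compute(vals):
    delta = delta - 7 * delta
    if vals > seq:
        seq = seq + 29
    else:
        process(delta)
    vals = vals + 11 // vals
    for seq in delta:
        vals = 26
        print(26)
    delta = delta - 3
    vals = vals * seq
    return vals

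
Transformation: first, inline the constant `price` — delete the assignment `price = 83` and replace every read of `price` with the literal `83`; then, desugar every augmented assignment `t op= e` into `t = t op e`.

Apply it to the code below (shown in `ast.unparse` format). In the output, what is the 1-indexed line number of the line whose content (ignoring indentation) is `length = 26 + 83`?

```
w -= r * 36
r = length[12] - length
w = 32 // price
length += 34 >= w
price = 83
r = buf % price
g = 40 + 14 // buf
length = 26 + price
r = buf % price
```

Transformed code:
w = w - r * 36
r = length[12] - length
w = 32 // 83
length = length + (34 >= w)
r = buf % 83
g = 40 + 14 // buf
length = 26 + 83
r = buf % 83

7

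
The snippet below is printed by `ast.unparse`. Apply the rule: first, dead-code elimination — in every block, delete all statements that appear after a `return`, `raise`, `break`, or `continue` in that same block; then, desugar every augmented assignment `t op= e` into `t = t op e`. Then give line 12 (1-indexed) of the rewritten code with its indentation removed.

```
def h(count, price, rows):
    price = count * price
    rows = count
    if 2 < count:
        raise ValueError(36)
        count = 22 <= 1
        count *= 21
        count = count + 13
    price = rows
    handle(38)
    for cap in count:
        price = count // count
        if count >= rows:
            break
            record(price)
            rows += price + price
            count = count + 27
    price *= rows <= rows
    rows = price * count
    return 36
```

price = price * (rows <= rows)

Transformed code:
def h(count, price, rows):
    price = count * price
    rows = count
    if 2 < count:
        raise ValueError(36)
    price = rows
    handle(38)
    for cap in count:
        price = count // count
        if count >= rows:
            break
    price = price * (rows <= rows)
    rows = price * count
    return 36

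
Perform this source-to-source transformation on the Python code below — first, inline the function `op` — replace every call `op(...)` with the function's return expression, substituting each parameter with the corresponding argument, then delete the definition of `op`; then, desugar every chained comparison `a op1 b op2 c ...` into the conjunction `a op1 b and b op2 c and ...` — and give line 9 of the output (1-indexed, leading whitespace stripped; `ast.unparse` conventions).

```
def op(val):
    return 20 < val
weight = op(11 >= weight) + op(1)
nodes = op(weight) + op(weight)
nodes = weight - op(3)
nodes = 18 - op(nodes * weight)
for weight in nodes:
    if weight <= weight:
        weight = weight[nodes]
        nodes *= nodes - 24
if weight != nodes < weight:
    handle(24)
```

Transformed code:
weight = (20 < (11 >= weight)) + (20 < 1)
nodes = (20 < weight) + (20 < weight)
nodes = weight - (20 < 3)
nodes = 18 - (20 < nodes * weight)
for weight in nodes:
    if weight <= weight:
        weight = weight[nodes]
        nodes *= nodes - 24
if weight != nodes and nodes < weight:
    handle(24)

if weight != nodes and nodes < weight: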